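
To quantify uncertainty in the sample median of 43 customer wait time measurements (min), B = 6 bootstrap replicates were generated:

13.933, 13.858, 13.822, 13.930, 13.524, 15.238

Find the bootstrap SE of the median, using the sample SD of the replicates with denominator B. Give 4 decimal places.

Bootstrap SE is the standard deviation of the 6 replicate medians.
Mean of replicates: (13.933 + 13.858 + 13.822 + 13.930 + 13.524 + 15.238) / 6 = 84.30500 / 6 = 14.05083
Sum of squared deviations: (−0.11783)² + (−0.19283)² + (−0.22883)² + (−0.12083)² + (−0.52683)² + (+1.18717)² = 1.80495
Variance = 1.80495 / 6 = 0.30083
SE* = √0.30083

SE* = 0.5485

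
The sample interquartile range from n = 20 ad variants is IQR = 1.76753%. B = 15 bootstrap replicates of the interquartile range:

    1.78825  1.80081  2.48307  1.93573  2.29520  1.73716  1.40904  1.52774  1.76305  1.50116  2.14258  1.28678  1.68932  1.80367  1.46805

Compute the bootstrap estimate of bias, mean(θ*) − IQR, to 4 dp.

bias = +0.0079

mean(θ*) = (1.78825 + 1.80081 + 2.48307 + 1.93573 + 2.29520 + 1.73716 + 1.40904 + 1.52774 + 1.76305 + 1.50116 + 2.14258 + 1.28678 + 1.68932 + 1.80367 + 1.46805) / 15 = 1.77544
bias = 1.77544 − 1.76753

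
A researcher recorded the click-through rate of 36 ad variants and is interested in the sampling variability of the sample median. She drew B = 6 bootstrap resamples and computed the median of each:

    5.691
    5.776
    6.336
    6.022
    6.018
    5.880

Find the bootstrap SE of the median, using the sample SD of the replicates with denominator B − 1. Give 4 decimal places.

SE* = 0.2285

Bootstrap SE is the standard deviation of the 6 replicate medians.
Mean of replicates: (5.691 + 5.776 + 6.336 + 6.022 + 6.018 + 5.880) / 6 = 35.72300 / 6 = 5.95383
Sum of squared deviations: (−0.26283)² + (−0.17783)² + (+0.38217)² + (+0.06817)² + (+0.06417)² + (−0.07383)² = 0.26097
Variance = 0.26097 / 5 = 0.05219
SE* = √0.05219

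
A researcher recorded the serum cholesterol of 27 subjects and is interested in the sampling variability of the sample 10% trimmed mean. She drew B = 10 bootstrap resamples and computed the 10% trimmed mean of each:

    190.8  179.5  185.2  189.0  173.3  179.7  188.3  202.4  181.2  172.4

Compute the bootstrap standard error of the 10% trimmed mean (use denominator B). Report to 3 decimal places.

SE* = 8.515

Bootstrap SE is the standard deviation of the 10 replicate 10% trimmed means.
Mean of replicates: (190.8 + 179.5 + 185.2 + 189.0 + 173.3 + 179.7 + 188.3 + 202.4 + 181.2 + 172.4) / 10 = 1841.8000 / 10 = 184.1800
Sum of squared deviations: (+6.6200)² + (−4.6800)² + (+1.0200)² + (+4.8200)² + (−10.8800)² + (−4.4800)² + (+4.1200)² + (+18.2200)² + (−2.9800)² + (−11.7800)² = 725.0360
Variance = 725.0360 / 10 = 72.5036
SE* = √72.5036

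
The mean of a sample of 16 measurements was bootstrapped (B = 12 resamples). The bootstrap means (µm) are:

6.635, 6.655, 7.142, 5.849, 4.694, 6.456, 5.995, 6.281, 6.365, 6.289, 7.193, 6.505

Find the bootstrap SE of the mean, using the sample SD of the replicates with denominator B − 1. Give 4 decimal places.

SE* = 0.6518

Bootstrap SE is the standard deviation of the 12 replicate means.
Mean of replicates: (6.635 + 6.655 + 7.142 + 5.849 + 4.694 + 6.456 + 5.995 + 6.281 + 6.365 + 6.289 + 7.193 + 6.505) / 12 = 76.05900 / 12 = 6.33825
Sum of squared deviations: (+0.29675)² + (+0.31675)² + (+0.80375)² + (−0.48925)² + (−1.64425)² + (+0.11775)² + (−0.34325)² + (−0.05725)² + (+0.02675)² + (−0.04925)² + (+0.85475)² + (+0.16675)² = 4.67384
Variance = 4.67384 / 11 = 0.42489
SE* = √0.42489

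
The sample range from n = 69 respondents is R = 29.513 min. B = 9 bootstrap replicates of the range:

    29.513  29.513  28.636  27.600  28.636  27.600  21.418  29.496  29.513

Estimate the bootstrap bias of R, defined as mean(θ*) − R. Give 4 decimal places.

mean(θ*) = (29.513 + 29.513 + 28.636 + 27.600 + 28.636 + 27.600 + 21.418 + 29.496 + 29.513) / 9 = 27.99167
bias = 27.99167 − 29.513

bias = −1.5213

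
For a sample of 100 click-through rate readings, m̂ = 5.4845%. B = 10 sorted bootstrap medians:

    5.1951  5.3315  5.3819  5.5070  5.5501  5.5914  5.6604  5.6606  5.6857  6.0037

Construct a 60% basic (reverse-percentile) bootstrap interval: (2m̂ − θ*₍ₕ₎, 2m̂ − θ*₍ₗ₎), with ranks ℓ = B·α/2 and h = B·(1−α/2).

Percentile endpoints at ranks 2 and 8: θ*₍2₎ = 5.3315, θ*₍8₎ = 5.6606.
Basic interval reflects these around m̂:
  lower = 2 × 5.4845 − 5.6606 = 5.3084
  upper = 2 × 5.4845 − 5.3315 = 5.6375

(5.3084, 5.6375)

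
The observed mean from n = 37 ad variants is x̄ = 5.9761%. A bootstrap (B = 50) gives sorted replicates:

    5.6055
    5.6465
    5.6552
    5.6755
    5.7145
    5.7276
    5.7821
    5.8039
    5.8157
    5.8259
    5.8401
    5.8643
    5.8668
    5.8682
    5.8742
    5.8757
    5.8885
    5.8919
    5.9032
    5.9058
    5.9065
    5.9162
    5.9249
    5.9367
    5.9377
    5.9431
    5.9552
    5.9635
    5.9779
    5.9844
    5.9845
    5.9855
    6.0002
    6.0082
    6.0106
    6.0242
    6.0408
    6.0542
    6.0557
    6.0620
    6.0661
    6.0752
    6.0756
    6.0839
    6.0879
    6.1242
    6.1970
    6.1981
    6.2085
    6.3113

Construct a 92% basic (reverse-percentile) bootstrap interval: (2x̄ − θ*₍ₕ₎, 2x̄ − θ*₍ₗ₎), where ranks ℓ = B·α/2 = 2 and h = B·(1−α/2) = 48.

(5.7541, 6.3057)

Percentile endpoints at ranks 2 and 48: θ*₍2₎ = 5.6465, θ*₍48₎ = 6.1981.
Basic interval reflects these around x̄:
  lower = 2 × 5.9761 − 6.1981 = 5.7541
  upper = 2 × 5.9761 − 5.6465 = 6.3057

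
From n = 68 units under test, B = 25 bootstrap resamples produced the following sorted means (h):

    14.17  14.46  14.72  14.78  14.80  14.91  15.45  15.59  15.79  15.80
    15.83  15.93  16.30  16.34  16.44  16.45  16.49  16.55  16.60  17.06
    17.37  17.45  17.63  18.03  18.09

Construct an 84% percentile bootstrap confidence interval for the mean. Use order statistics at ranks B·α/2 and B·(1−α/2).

α = 0.16; lower rank = 25 × 0.080 = 2; upper rank = 25 × 0.920 = 23.
The 2nd smallest replicate is 14.46; the 23rd is 17.63.

(14.46, 17.63)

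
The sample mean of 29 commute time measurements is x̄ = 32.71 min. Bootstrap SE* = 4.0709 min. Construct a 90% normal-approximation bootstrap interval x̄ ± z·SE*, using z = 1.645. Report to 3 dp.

Margin = 1.645 × 4.0709 = 6.6966
Interval: 32.71 ± 6.6966

(26.013, 39.407)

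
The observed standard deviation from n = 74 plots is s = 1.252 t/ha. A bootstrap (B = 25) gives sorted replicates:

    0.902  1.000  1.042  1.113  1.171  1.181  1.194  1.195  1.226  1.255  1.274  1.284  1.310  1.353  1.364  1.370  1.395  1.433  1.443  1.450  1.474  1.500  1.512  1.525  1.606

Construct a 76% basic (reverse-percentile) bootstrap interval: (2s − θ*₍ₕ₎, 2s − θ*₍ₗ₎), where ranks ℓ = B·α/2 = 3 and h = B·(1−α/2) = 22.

Percentile endpoints at ranks 3 and 22: θ*₍3₎ = 1.042, θ*₍22₎ = 1.500.
Basic interval reflects these around s:
  lower = 2 × 1.252 − 1.500 = 1.004
  upper = 2 × 1.252 − 1.042 = 1.462

(1.004, 1.462)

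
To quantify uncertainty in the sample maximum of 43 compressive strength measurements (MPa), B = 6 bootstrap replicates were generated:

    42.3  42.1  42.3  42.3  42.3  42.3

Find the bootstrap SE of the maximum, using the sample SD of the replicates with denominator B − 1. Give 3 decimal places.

Bootstrap SE is the standard deviation of the 6 replicate maximums.
Mean of replicates: (42.3 + 42.1 + 42.3 + 42.3 + 42.3 + 42.3) / 6 = 253.6000 / 6 = 42.2667
Sum of squared deviations: (+0.0333)² + (−0.1667)² + (+0.0333)² + (+0.0333)² + (+0.0333)² + (+0.0333)² = 0.0333
Variance = 0.0333 / 5 = 0.0067
SE* = √0.0067

SE* = 0.082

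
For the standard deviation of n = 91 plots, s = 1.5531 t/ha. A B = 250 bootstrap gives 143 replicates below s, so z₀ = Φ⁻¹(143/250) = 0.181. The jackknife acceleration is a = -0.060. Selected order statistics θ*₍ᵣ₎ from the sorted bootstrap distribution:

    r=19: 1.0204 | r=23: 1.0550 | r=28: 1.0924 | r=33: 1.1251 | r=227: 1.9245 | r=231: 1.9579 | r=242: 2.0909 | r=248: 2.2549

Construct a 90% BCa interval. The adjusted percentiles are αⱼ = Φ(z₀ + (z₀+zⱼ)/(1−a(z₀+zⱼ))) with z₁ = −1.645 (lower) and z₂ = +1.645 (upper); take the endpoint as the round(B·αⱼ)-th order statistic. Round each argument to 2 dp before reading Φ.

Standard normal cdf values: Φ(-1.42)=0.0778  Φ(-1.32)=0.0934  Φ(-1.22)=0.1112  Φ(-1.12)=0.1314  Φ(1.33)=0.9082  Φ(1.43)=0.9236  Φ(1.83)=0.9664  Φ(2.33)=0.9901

(1.0204, 2.0909)

Lower: z₀ + z₁ = 0.181 + (-1.645) = -1.464; 1 − a(z₀+z₁) = 1 − (-0.060)(-1.464) = 0.9122; argument = 0.181 + (-1.464)/0.9122 = -1.4240 → -1.42.
α₁ = Φ(-1.42) = 0.0778; rank = round(250 × 0.0778) = 19; θ*₍19₎ = 1.0204.
Upper: z₀ + z₂ = 1.826; 1 − a(z₀+z₂) = 1.1096; argument = 1.8267 → 1.83; α₂ = 0.9664; rank = 242; θ*₍242₎ = 2.0909.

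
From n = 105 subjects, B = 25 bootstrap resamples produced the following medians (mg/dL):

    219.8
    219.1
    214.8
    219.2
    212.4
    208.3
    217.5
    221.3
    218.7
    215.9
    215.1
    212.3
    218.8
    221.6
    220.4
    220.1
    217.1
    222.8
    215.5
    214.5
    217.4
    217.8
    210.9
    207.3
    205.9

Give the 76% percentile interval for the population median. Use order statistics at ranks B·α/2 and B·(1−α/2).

(208.3, 220.4)

Sorted replicates: 205.9, 207.3, 208.3, 210.9, 212.3, 212.4, 214.5, 214.8, 215.1, 215.5, 215.9, 217.1, 217.4, 217.5, 217.8, 218.7, 218.8, 219.1, 219.2, 219.8, 220.1, 220.4, 221.3, 221.6, 222.8
α = 0.24; lower rank = 25 × 0.120 = 3; upper rank = 25 × 0.880 = 22.
The 3rd smallest replicate is 208.3; the 22nd is 220.4.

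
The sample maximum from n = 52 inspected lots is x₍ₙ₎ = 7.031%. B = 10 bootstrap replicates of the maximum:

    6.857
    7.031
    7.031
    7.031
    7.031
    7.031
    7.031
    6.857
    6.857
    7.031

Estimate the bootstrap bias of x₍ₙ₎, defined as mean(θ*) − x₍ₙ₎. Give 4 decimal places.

bias = −0.0522

mean(θ*) = (6.857 + 7.031 + 7.031 + 7.031 + 7.031 + 7.031 + 7.031 + 6.857 + 6.857 + 7.031) / 10 = 6.97880
bias = 6.97880 − 7.031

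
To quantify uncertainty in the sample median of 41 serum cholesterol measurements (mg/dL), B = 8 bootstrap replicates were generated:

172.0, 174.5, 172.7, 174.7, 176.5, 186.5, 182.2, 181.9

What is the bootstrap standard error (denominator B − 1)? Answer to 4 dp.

Bootstrap SE is the standard deviation of the 8 replicate medians.
Mean of replicates: (172.0 + 174.5 + 172.7 + 174.7 + 176.5 + 186.5 + 182.2 + 181.9) / 8 = 1421.00000 / 8 = 177.62500
Sum of squared deviations: (−5.62500)² + (−3.12500)² + (−4.92500)² + (−2.92500)² + (−1.12500)² + (+8.87500)² + (+4.57500)² + (+4.27500)² = 193.45500
Variance = 193.45500 / 7 = 27.63643
SE* = √27.63643

SE* = 5.2570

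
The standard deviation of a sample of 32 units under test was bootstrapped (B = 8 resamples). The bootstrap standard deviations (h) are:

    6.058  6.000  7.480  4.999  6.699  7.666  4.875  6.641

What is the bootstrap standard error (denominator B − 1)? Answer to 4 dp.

Bootstrap SE is the standard deviation of the 8 replicate standard deviations.
Mean of replicates: (6.058 + 6.000 + 7.480 + 4.999 + 6.699 + 7.666 + 4.875 + 6.641) / 8 = 50.41800 / 8 = 6.30225
Sum of squared deviations: (−0.24425)² + (−0.30225)² + (+1.17775)² + (−1.30325)² + (+0.39675)² + (+1.36375)² + (−1.42725)² + (+0.33875)² = 7.40559
Variance = 7.40559 / 7 = 1.05794
SE* = √1.05794

SE* = 1.0286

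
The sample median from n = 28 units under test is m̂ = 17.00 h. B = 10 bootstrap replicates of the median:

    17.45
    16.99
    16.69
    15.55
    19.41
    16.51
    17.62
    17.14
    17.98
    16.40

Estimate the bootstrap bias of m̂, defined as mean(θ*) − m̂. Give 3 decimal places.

mean(θ*) = (17.45 + 16.99 + 16.69 + 15.55 + 19.41 + 16.51 + 17.62 + 17.14 + 17.98 + 16.40) / 10 = 17.1740
bias = 17.1740 − 17.00

bias = +0.174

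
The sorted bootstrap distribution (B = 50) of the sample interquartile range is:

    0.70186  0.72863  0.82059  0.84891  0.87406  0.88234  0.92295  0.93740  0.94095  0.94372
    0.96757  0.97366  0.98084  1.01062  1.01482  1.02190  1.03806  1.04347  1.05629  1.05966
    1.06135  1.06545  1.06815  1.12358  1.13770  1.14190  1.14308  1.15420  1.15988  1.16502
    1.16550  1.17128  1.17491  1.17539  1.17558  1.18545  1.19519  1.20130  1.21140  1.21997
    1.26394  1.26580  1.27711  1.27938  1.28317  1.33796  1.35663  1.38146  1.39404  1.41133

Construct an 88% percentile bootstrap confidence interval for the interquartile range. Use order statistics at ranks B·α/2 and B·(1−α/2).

α = 0.12; lower rank = 50 × 0.060 = 3; upper rank = 50 × 0.940 = 47.
The 3rd smallest replicate is 0.82059; the 47th is 1.35663.

(0.82059, 1.35663)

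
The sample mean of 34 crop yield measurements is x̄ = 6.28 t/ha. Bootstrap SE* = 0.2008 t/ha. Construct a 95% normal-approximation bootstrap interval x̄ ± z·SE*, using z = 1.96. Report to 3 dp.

Margin = 1.96 × 0.2008 = 0.3936
Interval: 6.28 ± 0.3936

(5.886, 6.674)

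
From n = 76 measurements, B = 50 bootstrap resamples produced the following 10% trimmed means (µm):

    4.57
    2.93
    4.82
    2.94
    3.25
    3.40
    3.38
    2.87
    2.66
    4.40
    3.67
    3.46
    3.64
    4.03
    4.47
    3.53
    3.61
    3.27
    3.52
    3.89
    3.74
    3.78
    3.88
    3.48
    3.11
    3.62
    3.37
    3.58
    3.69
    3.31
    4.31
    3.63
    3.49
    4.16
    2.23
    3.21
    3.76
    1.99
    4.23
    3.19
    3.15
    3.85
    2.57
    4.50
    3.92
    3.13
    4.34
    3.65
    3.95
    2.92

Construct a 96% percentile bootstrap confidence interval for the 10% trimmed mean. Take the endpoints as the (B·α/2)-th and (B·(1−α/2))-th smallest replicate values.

Sorted replicates: 1.99, 2.23, 2.57, 2.66, 2.87, 2.92, 2.93, 2.94, 3.11, 3.13, 3.15, 3.19, 3.21, 3.25, 3.27, 3.31, 3.37, 3.38, 3.40, 3.46, 3.48, 3.49, 3.52, 3.53, 3.58, 3.61, 3.62, 3.63, 3.64, 3.65, 3.67, 3.69, 3.74, 3.76, 3.78, 3.85, 3.88, 3.89, 3.92, 3.95, 4.03, 4.16, 4.23, 4.31, 4.34, 4.40, 4.47, 4.50, 4.57, 4.82
α = 0.04; lower rank = 50 × 0.020 = 1; upper rank = 50 × 0.980 = 49.
The 1st smallest replicate is 1.99; the 49th is 4.57.

(1.99, 4.57)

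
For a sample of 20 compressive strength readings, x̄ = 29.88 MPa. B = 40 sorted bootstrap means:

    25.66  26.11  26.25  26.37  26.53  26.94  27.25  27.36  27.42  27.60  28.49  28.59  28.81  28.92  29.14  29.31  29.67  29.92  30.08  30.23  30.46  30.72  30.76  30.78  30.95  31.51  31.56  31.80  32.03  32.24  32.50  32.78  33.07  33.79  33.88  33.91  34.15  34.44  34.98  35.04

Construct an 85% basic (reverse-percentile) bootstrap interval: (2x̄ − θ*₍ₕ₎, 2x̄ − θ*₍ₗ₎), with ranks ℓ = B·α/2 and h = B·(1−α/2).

Percentile endpoints at ranks 3 and 37: θ*₍3₎ = 26.25, θ*₍37₎ = 34.15.
Basic interval reflects these around x̄:
  lower = 2 × 29.88 − 34.15 = 25.61
  upper = 2 × 29.88 − 26.25 = 33.51

(25.61, 33.51)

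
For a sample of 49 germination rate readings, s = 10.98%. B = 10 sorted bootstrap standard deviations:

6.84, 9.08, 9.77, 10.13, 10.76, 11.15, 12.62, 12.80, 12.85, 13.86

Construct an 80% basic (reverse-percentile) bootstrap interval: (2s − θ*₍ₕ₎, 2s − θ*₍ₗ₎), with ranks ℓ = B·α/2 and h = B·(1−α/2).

Percentile endpoints at ranks 1 and 9: θ*₍1₎ = 6.84, θ*₍9₎ = 12.85.
Basic interval reflects these around s:
  lower = 2 × 10.98 − 12.85 = 9.11
  upper = 2 × 10.98 − 6.84 = 15.12

(9.11, 15.12)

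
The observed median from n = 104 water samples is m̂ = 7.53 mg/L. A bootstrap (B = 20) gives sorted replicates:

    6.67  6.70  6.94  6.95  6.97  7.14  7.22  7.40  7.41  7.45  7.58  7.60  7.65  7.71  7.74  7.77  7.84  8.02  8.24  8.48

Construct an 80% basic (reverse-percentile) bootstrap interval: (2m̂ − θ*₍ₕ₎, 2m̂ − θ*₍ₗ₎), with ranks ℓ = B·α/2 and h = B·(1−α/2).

(7.04, 8.36)

Percentile endpoints at ranks 2 and 18: θ*₍2₎ = 6.70, θ*₍18₎ = 8.02.
Basic interval reflects these around m̂:
  lower = 2 × 7.53 − 8.02 = 7.04
  upper = 2 × 7.53 − 6.70 = 8.36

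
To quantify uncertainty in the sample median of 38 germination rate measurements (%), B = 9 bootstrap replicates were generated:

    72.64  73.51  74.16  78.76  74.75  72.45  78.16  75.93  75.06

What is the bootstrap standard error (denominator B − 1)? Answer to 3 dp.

SE* = 2.237

Bootstrap SE is the standard deviation of the 9 replicate medians.
Mean of replicates: (72.64 + 73.51 + 74.16 + 78.76 + 74.75 + 72.45 + 78.16 + 75.93 + 75.06) / 9 = 675.4200 / 9 = 75.0467
Sum of squared deviations: (−2.4067)² + (−1.5367)² + (−0.8867)² + (+3.7133)² + (−0.2967)² + (−2.5967)² + (+3.1133)² + (+0.8833)² + (+0.0133)² = 40.0324
Variance = 40.0324 / 8 = 5.0041
SE* = √5.0041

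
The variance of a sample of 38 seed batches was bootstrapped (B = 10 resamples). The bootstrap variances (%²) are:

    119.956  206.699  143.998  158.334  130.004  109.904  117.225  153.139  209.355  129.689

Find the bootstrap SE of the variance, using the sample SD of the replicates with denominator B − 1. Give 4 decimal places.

SE* = 35.2813

Bootstrap SE is the standard deviation of the 10 replicate variances.
Mean of replicates: (119.956 + 206.699 + 143.998 + 158.334 + 130.004 + 109.904 + 117.225 + 153.139 + 209.355 + 129.689) / 10 = 1478.30300 / 10 = 147.83030
Sum of squared deviations: (−27.87430)² + (+58.86870)² + (−3.83230)² + (+10.50370)² + (−17.82630)² + (−37.92630)² + (−30.60530)² + (+5.30870)² + (+61.52470)² + (−18.14130)² = 11202.95804
Variance = 11202.95804 / 9 = 1244.77312
SE* = √1244.77312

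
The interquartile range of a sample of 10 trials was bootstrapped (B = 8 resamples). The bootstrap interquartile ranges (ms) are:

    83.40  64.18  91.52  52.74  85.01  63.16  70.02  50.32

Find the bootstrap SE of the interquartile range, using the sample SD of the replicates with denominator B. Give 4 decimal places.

SE* = 14.2908

Bootstrap SE is the standard deviation of the 8 replicate interquartile ranges.
Mean of replicates: (83.40 + 64.18 + 91.52 + 52.74 + 85.01 + 63.16 + 70.02 + 50.32) / 8 = 560.35000 / 8 = 70.04375
Sum of squared deviations: (+13.35625)² + (−5.86375)² + (+21.47625)² + (−17.30375)² + (+14.96625)² + (−6.88375)² + (−0.02375)² + (−19.72375)² = 1633.82359
Variance = 1633.82359 / 8 = 204.22795
SE* = √204.22795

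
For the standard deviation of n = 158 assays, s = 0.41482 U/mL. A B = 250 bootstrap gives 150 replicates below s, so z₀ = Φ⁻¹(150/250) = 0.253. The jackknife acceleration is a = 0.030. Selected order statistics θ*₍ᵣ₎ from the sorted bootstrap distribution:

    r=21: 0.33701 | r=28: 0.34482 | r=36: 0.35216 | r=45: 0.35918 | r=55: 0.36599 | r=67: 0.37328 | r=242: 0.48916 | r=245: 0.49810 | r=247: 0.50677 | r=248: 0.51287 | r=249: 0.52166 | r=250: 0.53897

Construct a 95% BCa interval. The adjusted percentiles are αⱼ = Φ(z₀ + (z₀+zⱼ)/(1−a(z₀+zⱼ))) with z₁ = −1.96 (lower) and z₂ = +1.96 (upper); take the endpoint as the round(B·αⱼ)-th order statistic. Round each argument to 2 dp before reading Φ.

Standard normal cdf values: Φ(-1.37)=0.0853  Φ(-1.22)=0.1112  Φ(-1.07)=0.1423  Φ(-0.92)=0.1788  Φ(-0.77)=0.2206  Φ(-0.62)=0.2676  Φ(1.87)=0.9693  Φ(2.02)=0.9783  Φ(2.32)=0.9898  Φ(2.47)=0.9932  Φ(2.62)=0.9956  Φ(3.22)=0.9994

(0.33701, 0.52166)

Lower: z₀ + z₁ = 0.253 + (-1.960) = -1.707; 1 − a(z₀+z₁) = 1 − (0.030)(-1.707) = 1.0512; argument = 0.253 + (-1.707)/1.0512 = -1.3708 → -1.37.
α₁ = Φ(-1.37) = 0.0853; rank = round(250 × 0.0853) = 21; θ*₍21₎ = 0.33701.
Upper: z₀ + z₂ = 2.213; 1 − a(z₀+z₂) = 0.9336; argument = 2.6234 → 2.62; α₂ = 0.9956; rank = 249; θ*₍249₎ = 0.52166.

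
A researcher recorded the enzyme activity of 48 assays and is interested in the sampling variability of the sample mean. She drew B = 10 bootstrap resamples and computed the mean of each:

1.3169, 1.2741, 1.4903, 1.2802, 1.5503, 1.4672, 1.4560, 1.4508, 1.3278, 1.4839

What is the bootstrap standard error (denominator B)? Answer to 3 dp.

Bootstrap SE is the standard deviation of the 10 replicate means.
Mean of replicates: (1.3169 + 1.2741 + 1.4903 + 1.2802 + 1.5503 + 1.4672 + 1.4560 + 1.4508 + 1.3278 + 1.4839) / 10 = 14.09750 / 10 = 1.40975
Sum of squared deviations: (−0.09285)² + (−0.13565)² + (+0.08055)² + (−0.12955)² + (+0.14055)² + (+0.05745)² + (+0.04625)² + (+0.04105)² + (−0.08195)² + (+0.07415)² = 0.08939
Variance = 0.08939 / 10 = 0.00894
SE* = √0.00894

SE* = 0.095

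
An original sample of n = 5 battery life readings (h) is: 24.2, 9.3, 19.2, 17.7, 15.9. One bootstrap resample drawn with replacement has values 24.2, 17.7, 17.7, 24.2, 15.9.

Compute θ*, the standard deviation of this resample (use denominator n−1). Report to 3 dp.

Mean = 19.9400; sum of squared deviations = 62.6520
s² = 62.6520 / 4 = 15.6630
s = √15.6630 = 3.958

θ* = 3.958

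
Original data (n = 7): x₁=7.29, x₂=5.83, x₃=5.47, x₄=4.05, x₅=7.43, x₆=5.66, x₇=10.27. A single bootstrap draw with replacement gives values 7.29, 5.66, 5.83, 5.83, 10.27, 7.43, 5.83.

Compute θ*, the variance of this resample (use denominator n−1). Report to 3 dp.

Mean = 6.8771; sum of squared deviations = 16.7585
s² = 16.7585 / 6 = 2.7931

θ* = 2.793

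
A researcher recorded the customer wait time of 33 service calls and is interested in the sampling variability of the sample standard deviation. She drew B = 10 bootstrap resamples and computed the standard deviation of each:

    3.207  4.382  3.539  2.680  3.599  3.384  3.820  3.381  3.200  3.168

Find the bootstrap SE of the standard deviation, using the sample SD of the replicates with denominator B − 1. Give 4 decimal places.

Bootstrap SE is the standard deviation of the 10 replicate standard deviations.
Mean of replicates: (3.207 + 4.382 + 3.539 + 2.680 + 3.599 + 3.384 + 3.820 + 3.381 + 3.200 + 3.168) / 10 = 34.36000 / 10 = 3.43600
Sum of squared deviations: (−0.22900)² + (+0.94600)² + (+0.10300)² + (−0.75600)² + (+0.16300)² + (−0.05200)² + (+0.38400)² + (−0.05500)² + (−0.23600)² + (−0.26800)² = 1.83678
Variance = 1.83678 / 9 = 0.20409
SE* = √0.20409

SE* = 0.4518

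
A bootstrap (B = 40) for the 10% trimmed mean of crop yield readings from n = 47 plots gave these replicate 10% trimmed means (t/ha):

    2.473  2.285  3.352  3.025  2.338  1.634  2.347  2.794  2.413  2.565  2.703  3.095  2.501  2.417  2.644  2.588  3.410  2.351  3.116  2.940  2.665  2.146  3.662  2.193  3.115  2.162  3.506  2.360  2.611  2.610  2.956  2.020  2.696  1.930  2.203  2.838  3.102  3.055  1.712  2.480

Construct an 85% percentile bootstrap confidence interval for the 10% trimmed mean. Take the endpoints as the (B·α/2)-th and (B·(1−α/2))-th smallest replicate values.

(1.930, 3.352)

Sorted replicates: 1.634, 1.712, 1.930, 2.020, 2.146, 2.162, 2.193, 2.203, 2.285, 2.338, 2.347, 2.351, 2.360, 2.413, 2.417, 2.473, 2.480, 2.501, 2.565, 2.588, 2.610, 2.611, 2.644, 2.665, 2.696, 2.703, 2.794, 2.838, 2.940, 2.956, 3.025, 3.055, 3.095, 3.102, 3.115, 3.116, 3.352, 3.410, 3.506, 3.662
α = 0.15; lower rank = 40 × 0.075 = 3; upper rank = 40 × 0.925 = 37.
The 3rd smallest replicate is 1.930; the 37th is 3.352.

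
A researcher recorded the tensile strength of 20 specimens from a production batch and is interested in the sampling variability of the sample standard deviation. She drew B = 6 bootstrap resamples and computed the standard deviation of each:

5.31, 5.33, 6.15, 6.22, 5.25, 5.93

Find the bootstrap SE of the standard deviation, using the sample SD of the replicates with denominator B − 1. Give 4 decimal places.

Bootstrap SE is the standard deviation of the 6 replicate standard deviations.
Mean of replicates: (5.31 + 5.33 + 6.15 + 6.22 + 5.25 + 5.93) / 6 = 34.19000 / 6 = 5.69833
Sum of squared deviations: (−0.38833)² + (−0.36833)² + (+0.45167)² + (+0.52167)² + (−0.44833)² + (+0.23167)² = 1.01728
Variance = 1.01728 / 5 = 0.20346
SE* = √0.20346

SE* = 0.4511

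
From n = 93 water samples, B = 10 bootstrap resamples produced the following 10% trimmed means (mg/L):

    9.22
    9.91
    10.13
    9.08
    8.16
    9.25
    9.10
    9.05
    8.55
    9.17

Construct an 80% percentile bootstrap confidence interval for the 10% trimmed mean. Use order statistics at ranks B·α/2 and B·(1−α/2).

(8.16, 9.91)

Sorted replicates: 8.16, 8.55, 9.05, 9.08, 9.10, 9.17, 9.22, 9.25, 9.91, 10.13
α = 0.20; lower rank = 10 × 0.100 = 1; upper rank = 10 × 0.900 = 9.
The 1st smallest replicate is 8.16; the 9th is 9.91.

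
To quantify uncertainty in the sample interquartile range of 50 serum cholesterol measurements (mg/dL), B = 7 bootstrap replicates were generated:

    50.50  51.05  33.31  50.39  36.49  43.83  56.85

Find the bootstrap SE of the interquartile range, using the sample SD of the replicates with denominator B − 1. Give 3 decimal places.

SE* = 8.553

Bootstrap SE is the standard deviation of the 7 replicate interquartile ranges.
Mean of replicates: (50.50 + 51.05 + 33.31 + 50.39 + 36.49 + 43.83 + 56.85) / 7 = 322.4200 / 7 = 46.0600
Sum of squared deviations: (+4.4400)² + (+4.9900)² + (−12.7500)² + (+4.3300)² + (−9.5700)² + (−2.2300)² + (+10.7900)² = 438.9070
Variance = 438.9070 / 6 = 73.1512
SE* = √73.1512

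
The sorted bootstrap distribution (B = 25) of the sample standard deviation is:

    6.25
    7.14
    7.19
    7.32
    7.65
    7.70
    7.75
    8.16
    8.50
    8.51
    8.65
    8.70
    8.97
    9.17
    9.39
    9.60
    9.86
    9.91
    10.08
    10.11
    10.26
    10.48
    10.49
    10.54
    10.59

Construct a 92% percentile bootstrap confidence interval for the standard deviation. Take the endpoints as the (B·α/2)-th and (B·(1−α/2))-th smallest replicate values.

α = 0.08; lower rank = 25 × 0.040 = 1; upper rank = 25 × 0.960 = 24.
The 1st smallest replicate is 6.25; the 24th is 10.54.

(6.25, 10.54)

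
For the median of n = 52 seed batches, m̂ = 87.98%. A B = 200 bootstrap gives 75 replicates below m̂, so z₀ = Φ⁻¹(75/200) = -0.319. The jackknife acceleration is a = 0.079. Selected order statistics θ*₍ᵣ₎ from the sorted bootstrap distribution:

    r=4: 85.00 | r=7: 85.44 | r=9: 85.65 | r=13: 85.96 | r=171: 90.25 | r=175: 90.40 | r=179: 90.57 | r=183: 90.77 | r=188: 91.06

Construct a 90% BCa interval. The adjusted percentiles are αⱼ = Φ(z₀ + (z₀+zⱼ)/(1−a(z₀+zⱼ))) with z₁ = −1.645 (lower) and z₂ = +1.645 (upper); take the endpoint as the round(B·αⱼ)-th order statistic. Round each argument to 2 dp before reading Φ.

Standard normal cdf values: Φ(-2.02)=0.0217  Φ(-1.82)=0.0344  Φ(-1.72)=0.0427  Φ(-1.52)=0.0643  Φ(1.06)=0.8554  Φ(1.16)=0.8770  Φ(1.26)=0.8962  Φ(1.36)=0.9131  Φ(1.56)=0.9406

(85.00, 90.40)

Lower: z₀ + z₁ = -0.319 + (-1.645) = -1.964; 1 − a(z₀+z₁) = 1 − (0.079)(-1.964) = 1.1552; argument = -0.319 + (-1.964)/1.1552 = -2.0192 → -2.02.
α₁ = Φ(-2.02) = 0.0217; rank = round(200 × 0.0217) = 4; θ*₍4₎ = 85.00.
Upper: z₀ + z₂ = 1.326; 1 − a(z₀+z₂) = 0.8952; argument = 1.1622 → 1.16; α₂ = 0.8770; rank = 175; θ*₍175₎ = 90.40.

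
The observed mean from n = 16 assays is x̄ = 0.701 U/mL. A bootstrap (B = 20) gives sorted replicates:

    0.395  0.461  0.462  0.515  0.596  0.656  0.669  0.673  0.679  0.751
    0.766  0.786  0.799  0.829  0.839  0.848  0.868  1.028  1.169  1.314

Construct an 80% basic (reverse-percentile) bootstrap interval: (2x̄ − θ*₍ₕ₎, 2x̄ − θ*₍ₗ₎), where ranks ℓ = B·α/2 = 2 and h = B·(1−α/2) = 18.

(0.374, 0.941)

Percentile endpoints at ranks 2 and 18: θ*₍2₎ = 0.461, θ*₍18₎ = 1.028.
Basic interval reflects these around x̄:
  lower = 2 × 0.701 − 1.028 = 0.374
  upper = 2 × 0.701 − 0.461 = 0.941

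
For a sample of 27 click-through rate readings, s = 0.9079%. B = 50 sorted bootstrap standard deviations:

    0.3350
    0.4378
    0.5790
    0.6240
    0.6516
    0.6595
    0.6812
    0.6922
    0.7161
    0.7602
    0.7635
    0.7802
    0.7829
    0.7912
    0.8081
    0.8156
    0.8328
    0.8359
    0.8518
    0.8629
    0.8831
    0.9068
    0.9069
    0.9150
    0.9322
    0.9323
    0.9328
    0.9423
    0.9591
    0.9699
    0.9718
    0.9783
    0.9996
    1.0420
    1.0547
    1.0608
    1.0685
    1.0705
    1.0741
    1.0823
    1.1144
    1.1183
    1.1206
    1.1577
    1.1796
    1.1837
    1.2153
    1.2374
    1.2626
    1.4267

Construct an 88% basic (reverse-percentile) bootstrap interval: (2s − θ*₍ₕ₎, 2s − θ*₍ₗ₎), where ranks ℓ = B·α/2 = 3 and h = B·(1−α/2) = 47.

(0.6005, 1.2368)

Percentile endpoints at ranks 3 and 47: θ*₍3₎ = 0.5790, θ*₍47₎ = 1.2153.
Basic interval reflects these around s:
  lower = 2 × 0.9079 − 1.2153 = 0.6005
  upper = 2 × 0.9079 − 0.5790 = 1.2368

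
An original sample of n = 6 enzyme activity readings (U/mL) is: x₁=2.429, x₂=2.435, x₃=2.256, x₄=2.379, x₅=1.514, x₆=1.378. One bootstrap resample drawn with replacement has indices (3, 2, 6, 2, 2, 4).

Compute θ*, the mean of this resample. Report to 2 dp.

Resample values: 2.256, 2.435, 1.378, 2.435, 2.435, 2.379.
Mean = (2.256 + 2.435 + 1.378 + 2.435 + 2.435 + 2.379) / 6 = 13.3180 / 6 = 2.22

θ* = 2.22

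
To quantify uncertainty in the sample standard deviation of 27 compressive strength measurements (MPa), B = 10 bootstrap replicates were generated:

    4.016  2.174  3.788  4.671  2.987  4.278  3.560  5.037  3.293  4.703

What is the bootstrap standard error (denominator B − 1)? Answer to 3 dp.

Bootstrap SE is the standard deviation of the 10 replicate standard deviations.
Mean of replicates: (4.016 + 2.174 + 3.788 + 4.671 + 2.987 + 4.278 + 3.560 + 5.037 + 3.293 + 4.703) / 10 = 38.5070 / 10 = 3.8507
Sum of squared deviations: (+0.1653)² + (−1.6767)² + (−0.0627)² + (+0.8203)² + (−0.8637)² + (+0.4273)² + (−0.2907)² + (+1.1863)² + (−0.5577)² + (+0.8523)² = 6.9733
Variance = 6.9733 / 9 = 0.7748
SE* = √0.7748

SE* = 0.880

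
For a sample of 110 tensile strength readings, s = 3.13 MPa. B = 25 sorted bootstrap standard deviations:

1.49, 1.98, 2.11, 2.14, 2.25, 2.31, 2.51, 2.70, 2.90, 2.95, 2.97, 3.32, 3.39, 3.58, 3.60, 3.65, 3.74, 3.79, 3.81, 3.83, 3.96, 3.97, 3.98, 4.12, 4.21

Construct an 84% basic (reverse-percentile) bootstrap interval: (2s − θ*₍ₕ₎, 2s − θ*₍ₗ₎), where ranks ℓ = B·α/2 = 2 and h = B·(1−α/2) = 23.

Percentile endpoints at ranks 2 and 23: θ*₍2₎ = 1.98, θ*₍23₎ = 3.98.
Basic interval reflects these around s:
  lower = 2 × 3.13 − 3.98 = 2.28
  upper = 2 × 3.13 − 1.98 = 4.28

(2.28, 4.28)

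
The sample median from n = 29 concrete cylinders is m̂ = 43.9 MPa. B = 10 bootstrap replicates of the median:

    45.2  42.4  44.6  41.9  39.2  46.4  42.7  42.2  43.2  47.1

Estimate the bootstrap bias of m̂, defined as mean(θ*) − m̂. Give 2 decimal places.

bias = −0.41

mean(θ*) = (45.2 + 42.4 + 44.6 + 41.9 + 39.2 + 46.4 + 42.7 + 42.2 + 43.2 + 47.1) / 10 = 43.490
bias = 43.490 − 43.9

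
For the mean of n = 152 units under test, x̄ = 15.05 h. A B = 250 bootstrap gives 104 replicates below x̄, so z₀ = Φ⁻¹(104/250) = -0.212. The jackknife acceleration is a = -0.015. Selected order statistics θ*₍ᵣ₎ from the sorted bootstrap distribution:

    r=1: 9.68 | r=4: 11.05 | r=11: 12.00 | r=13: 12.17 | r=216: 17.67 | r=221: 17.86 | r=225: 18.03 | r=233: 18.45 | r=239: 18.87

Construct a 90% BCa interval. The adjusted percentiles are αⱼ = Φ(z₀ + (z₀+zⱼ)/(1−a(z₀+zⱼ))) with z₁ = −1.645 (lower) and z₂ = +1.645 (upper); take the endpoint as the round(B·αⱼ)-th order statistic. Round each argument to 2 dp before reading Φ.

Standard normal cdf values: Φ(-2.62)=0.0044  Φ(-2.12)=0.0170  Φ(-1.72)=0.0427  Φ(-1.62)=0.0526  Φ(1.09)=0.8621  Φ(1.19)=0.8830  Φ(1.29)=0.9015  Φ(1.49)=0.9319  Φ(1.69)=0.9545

(11.05, 17.86)

Lower: z₀ + z₁ = -0.212 + (-1.645) = -1.857; 1 − a(z₀+z₁) = 1 − (-0.015)(-1.857) = 0.9721; argument = -0.212 + (-1.857)/0.9721 = -2.1222 → -2.12.
α₁ = Φ(-2.12) = 0.0170; rank = round(250 × 0.0170) = 4; θ*₍4₎ = 11.05.
Upper: z₀ + z₂ = 1.433; 1 − a(z₀+z₂) = 1.0215; argument = 1.1908 → 1.19; α₂ = 0.8830; rank = 221; θ*₍221₎ = 17.86.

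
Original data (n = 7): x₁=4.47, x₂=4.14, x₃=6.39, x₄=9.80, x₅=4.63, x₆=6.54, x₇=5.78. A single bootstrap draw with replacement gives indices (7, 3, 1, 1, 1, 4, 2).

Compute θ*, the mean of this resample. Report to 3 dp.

Resample values: 5.78, 6.39, 4.47, 4.47, 4.47, 9.80, 4.14.
Mean = (5.78 + 6.39 + 4.47 + 4.47 + 4.47 + 9.80 + 4.14) / 7 = 39.520 / 7 = 5.646

θ* = 5.646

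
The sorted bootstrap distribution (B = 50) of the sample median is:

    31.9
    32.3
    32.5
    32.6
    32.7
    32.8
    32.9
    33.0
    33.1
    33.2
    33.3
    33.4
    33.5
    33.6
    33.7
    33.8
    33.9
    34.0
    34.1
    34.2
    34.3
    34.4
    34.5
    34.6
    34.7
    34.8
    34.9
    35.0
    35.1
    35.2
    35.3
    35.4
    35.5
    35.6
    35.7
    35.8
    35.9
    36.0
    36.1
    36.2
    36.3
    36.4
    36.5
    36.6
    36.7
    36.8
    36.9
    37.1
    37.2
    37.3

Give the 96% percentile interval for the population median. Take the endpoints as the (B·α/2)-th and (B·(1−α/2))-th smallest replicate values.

(31.9, 37.2)

α = 0.04; lower rank = 50 × 0.020 = 1; upper rank = 50 × 0.980 = 49.
The 1st smallest replicate is 31.9; the 49th is 37.2.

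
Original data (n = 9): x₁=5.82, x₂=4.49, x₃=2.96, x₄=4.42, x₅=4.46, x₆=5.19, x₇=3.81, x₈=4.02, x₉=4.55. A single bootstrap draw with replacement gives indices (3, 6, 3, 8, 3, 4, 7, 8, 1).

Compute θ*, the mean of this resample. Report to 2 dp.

θ* = 4.02

Resample values: 2.96, 5.19, 2.96, 4.02, 2.96, 4.42, 3.81, 4.02, 5.82.
Mean = (2.96 + 5.19 + 2.96 + 4.02 + 2.96 + 4.42 + 3.81 + 4.02 + 5.82) / 9 = 36.160 / 9 = 4.02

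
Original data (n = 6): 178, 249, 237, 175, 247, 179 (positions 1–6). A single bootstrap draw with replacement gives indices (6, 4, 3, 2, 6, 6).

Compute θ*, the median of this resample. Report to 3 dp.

θ* = 179.000

Resample values: 179, 175, 237, 249, 179, 179.
Sorted: 175, 179, 179, 179, 237, 249
Median = average of the two middle values = 179.000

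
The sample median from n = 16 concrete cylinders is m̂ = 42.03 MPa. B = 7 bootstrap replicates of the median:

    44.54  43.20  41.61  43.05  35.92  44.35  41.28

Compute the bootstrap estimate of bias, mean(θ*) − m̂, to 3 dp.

mean(θ*) = (44.54 + 43.20 + 41.61 + 43.05 + 35.92 + 44.35 + 41.28) / 7 = 41.9929
bias = 41.9929 − 42.03

bias = −0.037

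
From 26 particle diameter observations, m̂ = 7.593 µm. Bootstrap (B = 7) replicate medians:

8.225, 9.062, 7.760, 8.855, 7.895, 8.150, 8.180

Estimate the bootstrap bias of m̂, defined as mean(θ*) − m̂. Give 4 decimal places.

mean(θ*) = (8.225 + 9.062 + 7.760 + 8.855 + 7.895 + 8.150 + 8.180) / 7 = 8.30386
bias = 8.30386 − 7.593

bias = +0.7109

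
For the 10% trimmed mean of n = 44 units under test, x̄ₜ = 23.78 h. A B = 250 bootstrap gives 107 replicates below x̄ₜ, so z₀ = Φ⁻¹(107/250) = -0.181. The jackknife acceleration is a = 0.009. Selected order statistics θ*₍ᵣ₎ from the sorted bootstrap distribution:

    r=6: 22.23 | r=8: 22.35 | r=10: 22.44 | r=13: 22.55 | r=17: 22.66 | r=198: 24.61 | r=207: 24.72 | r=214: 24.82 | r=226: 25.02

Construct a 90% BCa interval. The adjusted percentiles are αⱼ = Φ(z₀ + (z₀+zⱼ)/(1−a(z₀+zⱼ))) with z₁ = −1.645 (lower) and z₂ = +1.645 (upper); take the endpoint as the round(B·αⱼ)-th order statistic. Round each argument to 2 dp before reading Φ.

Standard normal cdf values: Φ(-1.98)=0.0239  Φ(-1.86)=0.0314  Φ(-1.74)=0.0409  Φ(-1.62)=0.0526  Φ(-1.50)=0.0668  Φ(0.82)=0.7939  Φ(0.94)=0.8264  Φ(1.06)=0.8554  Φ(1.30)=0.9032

(22.23, 25.02)

Lower: z₀ + z₁ = -0.181 + (-1.645) = -1.826; 1 − a(z₀+z₁) = 1 − (0.009)(-1.826) = 1.0164; argument = -0.181 + (-1.826)/1.0164 = -1.9775 → -1.98.
α₁ = Φ(-1.98) = 0.0239; rank = round(250 × 0.0239) = 6; θ*₍6₎ = 22.23.
Upper: z₀ + z₂ = 1.464; 1 − a(z₀+z₂) = 0.9868; argument = 1.3025 → 1.30; α₂ = 0.9032; rank = 226; θ*₍226₎ = 25.02.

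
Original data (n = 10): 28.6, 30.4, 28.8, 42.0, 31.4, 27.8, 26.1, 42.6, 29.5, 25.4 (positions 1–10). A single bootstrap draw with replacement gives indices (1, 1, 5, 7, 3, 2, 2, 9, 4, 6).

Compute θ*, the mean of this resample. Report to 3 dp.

Resample values: 28.6, 28.6, 31.4, 26.1, 28.8, 30.4, 30.4, 29.5, 42.0, 27.8.
Mean = (28.6 + 28.6 + 31.4 + 26.1 + 28.8 + 30.4 + 30.4 + 29.5 + 42.0 + 27.8) / 10 = 303.60 / 10 = 30.360

θ* = 30.360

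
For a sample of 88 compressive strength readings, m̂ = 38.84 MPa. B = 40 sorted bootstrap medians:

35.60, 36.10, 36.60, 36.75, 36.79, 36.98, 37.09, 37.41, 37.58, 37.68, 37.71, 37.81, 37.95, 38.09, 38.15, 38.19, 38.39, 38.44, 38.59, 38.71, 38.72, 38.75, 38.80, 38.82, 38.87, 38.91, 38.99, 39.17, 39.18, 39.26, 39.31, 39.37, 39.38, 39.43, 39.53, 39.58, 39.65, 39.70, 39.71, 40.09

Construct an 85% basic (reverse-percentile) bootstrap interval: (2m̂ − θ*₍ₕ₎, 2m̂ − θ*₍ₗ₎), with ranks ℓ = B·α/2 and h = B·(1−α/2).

(38.03, 41.08)

Percentile endpoints at ranks 3 and 37: θ*₍3₎ = 36.60, θ*₍37₎ = 39.65.
Basic interval reflects these around m̂:
  lower = 2 × 38.84 − 39.65 = 38.03
  upper = 2 × 38.84 − 36.60 = 41.08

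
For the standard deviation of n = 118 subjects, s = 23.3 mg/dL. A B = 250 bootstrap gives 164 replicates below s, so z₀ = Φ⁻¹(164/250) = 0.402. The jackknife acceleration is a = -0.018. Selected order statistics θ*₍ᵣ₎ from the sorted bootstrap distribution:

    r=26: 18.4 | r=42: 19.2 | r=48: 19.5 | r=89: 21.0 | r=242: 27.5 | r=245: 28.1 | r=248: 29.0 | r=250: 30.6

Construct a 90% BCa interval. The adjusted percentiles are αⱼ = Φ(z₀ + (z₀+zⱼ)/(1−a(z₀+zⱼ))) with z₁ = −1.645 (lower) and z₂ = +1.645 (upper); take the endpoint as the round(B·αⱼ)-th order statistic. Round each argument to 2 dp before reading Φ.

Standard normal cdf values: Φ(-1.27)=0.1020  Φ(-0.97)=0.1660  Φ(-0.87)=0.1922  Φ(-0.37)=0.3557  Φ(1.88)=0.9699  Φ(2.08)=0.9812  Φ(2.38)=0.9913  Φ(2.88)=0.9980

(19.5, 29.0)

Lower: z₀ + z₁ = 0.402 + (-1.645) = -1.243; 1 − a(z₀+z₁) = 1 − (-0.018)(-1.243) = 0.9776; argument = 0.402 + (-1.243)/0.9776 = -0.8694 → -0.87.
α₁ = Φ(-0.87) = 0.1922; rank = round(250 × 0.1922) = 48; θ*₍48₎ = 19.5.
Upper: z₀ + z₂ = 2.047; 1 − a(z₀+z₂) = 1.0368; argument = 2.3763 → 2.38; α₂ = 0.9913; rank = 248; θ*₍248₎ = 29.0.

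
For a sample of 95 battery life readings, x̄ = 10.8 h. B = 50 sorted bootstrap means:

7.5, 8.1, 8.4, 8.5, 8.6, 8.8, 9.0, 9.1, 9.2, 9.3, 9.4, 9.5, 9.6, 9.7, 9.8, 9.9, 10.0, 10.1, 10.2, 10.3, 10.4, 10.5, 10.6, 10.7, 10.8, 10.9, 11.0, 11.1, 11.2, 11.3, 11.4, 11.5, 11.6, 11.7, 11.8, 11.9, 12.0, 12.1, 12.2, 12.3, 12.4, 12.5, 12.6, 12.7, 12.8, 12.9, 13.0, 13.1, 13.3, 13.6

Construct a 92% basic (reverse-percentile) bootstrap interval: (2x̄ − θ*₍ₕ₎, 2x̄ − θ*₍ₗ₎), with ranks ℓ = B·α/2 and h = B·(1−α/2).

(8.5, 13.5)

Percentile endpoints at ranks 2 and 48: θ*₍2₎ = 8.1, θ*₍48₎ = 13.1.
Basic interval reflects these around x̄:
  lower = 2 × 10.8 − 13.1 = 8.5
  upper = 2 × 10.8 − 8.1 = 13.5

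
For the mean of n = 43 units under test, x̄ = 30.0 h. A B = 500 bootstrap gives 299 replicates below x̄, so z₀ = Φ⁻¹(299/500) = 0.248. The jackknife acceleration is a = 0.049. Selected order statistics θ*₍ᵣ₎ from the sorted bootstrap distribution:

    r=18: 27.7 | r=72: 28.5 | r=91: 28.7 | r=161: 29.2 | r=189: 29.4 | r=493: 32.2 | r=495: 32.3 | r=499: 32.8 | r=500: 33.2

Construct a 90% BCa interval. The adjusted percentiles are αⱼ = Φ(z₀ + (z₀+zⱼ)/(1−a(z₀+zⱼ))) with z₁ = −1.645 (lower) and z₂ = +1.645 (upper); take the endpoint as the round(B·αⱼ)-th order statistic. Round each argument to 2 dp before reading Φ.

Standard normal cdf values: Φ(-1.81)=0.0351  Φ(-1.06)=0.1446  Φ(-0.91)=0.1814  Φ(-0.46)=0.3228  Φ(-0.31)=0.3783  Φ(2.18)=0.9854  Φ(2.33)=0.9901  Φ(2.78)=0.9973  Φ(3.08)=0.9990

(28.5, 32.3)

Lower: z₀ + z₁ = 0.248 + (-1.645) = -1.397; 1 − a(z₀+z₁) = 1 − (0.049)(-1.397) = 1.0685; argument = 0.248 + (-1.397)/1.0685 = -1.0595 → -1.06.
α₁ = Φ(-1.06) = 0.1446; rank = round(500 × 0.1446) = 72; θ*₍72₎ = 28.5.
Upper: z₀ + z₂ = 1.893; 1 − a(z₀+z₂) = 0.9072; argument = 2.3345 → 2.33; α₂ = 0.9901; rank = 495; θ*₍495₎ = 32.3.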